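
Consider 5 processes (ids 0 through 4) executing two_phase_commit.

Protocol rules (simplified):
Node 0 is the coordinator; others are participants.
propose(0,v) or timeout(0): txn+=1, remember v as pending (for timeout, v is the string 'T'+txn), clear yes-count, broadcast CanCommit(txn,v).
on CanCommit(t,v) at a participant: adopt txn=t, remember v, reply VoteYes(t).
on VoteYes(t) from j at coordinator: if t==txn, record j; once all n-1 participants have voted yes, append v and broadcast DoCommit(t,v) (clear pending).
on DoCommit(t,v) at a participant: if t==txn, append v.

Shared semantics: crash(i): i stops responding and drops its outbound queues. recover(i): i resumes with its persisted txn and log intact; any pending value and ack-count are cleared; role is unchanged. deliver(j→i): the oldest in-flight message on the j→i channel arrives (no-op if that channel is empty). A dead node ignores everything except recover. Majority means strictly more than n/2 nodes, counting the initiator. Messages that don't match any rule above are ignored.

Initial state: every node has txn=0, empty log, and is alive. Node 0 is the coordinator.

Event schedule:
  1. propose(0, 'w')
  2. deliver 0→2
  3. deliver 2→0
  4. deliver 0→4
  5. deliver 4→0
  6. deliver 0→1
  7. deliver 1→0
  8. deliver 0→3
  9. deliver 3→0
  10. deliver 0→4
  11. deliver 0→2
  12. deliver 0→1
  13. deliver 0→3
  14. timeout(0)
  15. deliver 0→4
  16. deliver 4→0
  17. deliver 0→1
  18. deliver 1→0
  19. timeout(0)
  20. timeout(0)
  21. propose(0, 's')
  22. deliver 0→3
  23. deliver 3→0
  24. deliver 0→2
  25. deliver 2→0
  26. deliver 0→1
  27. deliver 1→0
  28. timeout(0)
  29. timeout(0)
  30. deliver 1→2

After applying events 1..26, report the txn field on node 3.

2

step 1 propose(0,'w'): 0={coor,t=1,log=-}
step 2 deliver 0→2: 2={part,t=1,log=-}
step 3 deliver 2→0: —
step 4 deliver 0→4: 4={part,t=1,log=-}
step 5 deliver 4→0: —
step 6 deliver 0→1: 1={part,t=1,log=-}
step 7 deliver 1→0: —
step 8 deliver 0→3: 3={part,t=1,log=-}
step 9 deliver 3→0: 0={coor,t=1,log=w}
step 10 deliver 0→4: 4={part,t=1,log=w}
step 11 deliver 0→2: 2={part,t=1,log=w}
step 12 deliver 0→1: 1={part,t=1,log=w}
step 13 deliver 0→3: 3={part,t=1,log=w}
step 14 timeout(0): 0={coor,t=2,log=w}
step 15 deliver 0→4: 4={part,t=2,log=w}
step 16 deliver 4→0: —
step 17 deliver 0→1: 1={part,t=2,log=w}
step 18 deliver 1→0: —
step 19 timeout(0): 0={coor,t=3,log=w}
step 20 timeout(0): 0={coor,t=4,log=w}
step 21 propose(0,'s'): 0={coor,t=5,log=w}
step 22 deliver 0→3: 3={part,t=2,log=w}
step 23 deliver 3→0: —
step 24 deliver 0→2: 2={part,t=2,log=w}
step 25 deliver 2→0: —
step 26 deliver 0→1: 1={part,t=3,log=w}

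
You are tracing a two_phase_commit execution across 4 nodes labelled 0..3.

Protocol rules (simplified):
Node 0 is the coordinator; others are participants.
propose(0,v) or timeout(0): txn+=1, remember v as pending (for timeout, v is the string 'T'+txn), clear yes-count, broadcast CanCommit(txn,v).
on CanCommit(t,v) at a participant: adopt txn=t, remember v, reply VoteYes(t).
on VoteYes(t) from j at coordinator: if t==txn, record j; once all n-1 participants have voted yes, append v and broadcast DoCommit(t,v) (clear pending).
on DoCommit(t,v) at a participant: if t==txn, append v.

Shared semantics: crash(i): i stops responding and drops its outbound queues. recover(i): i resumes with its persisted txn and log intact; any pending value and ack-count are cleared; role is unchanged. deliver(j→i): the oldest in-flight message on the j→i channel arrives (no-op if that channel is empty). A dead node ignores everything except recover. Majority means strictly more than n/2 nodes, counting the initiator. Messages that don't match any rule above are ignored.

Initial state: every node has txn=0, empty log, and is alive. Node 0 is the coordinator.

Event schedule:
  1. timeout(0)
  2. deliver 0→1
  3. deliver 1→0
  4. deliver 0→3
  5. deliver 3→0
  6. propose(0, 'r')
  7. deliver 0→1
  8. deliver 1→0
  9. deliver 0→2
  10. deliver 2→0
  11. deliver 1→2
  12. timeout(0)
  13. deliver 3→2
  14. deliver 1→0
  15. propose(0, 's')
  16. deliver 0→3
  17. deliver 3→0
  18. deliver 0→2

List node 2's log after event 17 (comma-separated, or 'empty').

empty

e1 timeout(0): 0[coor,t=1,-]
e2 deliver 0→1: 1[part,t=1,-]
e3 deliver 1→0: ·
e4 deliver 0→3: 3[part,t=1,-]
e5 deliver 3→0: ·
e6 propose(0,'r'): 0[coor,t=2,-]
e7 deliver 0→1: 1[part,t=2,-]
e8 deliver 1→0: ·
e9 deliver 0→2: 2[part,t=1,-]
e10 deliver 2→0: ·
e11 deliver 1→2: ·
e12 timeout(0): 0[coor,t=3,-]
e13 deliver 3→2: ·
e14 deliver 1→0: ·
e15 propose(0,'s'): 0[coor,t=4,-]
e16 deliver 0→3: 3[part,t=2,-]
e17 deliver 3→0: ·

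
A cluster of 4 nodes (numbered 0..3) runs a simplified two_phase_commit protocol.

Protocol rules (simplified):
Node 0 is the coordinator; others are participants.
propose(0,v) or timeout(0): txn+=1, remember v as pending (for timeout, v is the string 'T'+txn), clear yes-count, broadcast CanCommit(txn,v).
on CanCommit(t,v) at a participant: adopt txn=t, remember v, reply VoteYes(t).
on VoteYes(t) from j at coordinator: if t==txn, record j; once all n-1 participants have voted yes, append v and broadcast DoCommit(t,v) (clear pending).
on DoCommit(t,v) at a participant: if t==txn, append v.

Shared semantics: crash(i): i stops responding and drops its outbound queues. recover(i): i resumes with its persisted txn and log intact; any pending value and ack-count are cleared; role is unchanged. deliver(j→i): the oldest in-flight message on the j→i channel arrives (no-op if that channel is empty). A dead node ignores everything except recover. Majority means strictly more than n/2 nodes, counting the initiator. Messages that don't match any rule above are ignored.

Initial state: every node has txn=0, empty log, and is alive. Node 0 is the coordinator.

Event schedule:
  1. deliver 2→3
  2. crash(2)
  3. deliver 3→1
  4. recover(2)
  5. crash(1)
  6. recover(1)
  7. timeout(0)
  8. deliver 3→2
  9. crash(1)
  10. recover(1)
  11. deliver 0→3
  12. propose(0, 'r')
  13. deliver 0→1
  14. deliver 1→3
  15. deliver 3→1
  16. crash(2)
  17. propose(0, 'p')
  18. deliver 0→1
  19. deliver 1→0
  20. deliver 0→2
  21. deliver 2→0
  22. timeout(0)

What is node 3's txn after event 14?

e1 deliver 2→3: ·
e2 crash(2): 2[✗part,t=0,-]
e3 deliver 3→1: ·
e4 recover(2): 2[part,t=0,-]
e5 crash(1): 1[✗part,t=0,-]
e6 recover(1): 1[part,t=0,-]
e7 timeout(0): 0[coor,t=1,-]
e8 deliver 3→2: ·
e9 crash(1): 1[✗part,t=0,-]
e10 recover(1): 1[part,t=0,-]
e11 deliver 0→3: 3[part,t=1,-]
e12 propose(0,'r'): 0[coor,t=2,-]
e13 deliver 0→1: 1[part,t=1,-]
e14 deliver 1→3: ·

1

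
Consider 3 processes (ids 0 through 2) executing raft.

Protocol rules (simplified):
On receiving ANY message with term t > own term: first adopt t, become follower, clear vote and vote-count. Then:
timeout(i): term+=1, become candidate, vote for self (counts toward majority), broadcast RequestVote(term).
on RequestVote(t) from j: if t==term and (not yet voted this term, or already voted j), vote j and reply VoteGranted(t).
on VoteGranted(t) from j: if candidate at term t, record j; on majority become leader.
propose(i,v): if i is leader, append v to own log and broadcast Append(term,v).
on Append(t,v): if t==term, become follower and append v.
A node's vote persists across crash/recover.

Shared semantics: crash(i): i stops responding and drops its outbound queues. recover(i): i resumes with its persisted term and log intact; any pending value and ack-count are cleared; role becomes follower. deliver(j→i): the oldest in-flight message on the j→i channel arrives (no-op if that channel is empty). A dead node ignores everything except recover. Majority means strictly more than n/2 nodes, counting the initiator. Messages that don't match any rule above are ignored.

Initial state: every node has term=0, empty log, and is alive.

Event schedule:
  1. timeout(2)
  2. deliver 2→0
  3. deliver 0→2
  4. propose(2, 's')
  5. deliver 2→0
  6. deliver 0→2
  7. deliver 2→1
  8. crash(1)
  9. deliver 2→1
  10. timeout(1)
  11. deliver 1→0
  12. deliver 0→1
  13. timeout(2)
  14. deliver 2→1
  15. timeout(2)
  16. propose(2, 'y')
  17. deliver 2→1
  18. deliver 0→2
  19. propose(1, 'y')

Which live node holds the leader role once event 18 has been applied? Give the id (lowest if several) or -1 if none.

-1

after 1 — timeout(2): n2:cand/t1/[-]
after 2 — deliver 2→0: n0:foll/t1/[-]
after 3 — deliver 0→2: n2:lead/t1/[-]
after 4 — propose(2,'s'): n2:lead/t1/[s]
after 5 — deliver 2→0: n0:foll/t1/[s]
after 6 — deliver 0→2: ·
after 7 — deliver 2→1: n1:foll/t1/[-]
after 8 — crash(1): n1:✗foll/t1/[-]
after 9 — deliver 2→1: ·
after 10 — timeout(1): ·
after 11 — deliver 1→0: ·
after 12 — deliver 0→1: ·
after 13 — timeout(2): n2:cand/t2/[s]
after 14 — deliver 2→1: ·
after 15 — timeout(2): n2:cand/t3/[s]
after 16 — propose(2,'y'): ·
after 17 — deliver 2→1: ·
after 18 — deliver 0→2: ·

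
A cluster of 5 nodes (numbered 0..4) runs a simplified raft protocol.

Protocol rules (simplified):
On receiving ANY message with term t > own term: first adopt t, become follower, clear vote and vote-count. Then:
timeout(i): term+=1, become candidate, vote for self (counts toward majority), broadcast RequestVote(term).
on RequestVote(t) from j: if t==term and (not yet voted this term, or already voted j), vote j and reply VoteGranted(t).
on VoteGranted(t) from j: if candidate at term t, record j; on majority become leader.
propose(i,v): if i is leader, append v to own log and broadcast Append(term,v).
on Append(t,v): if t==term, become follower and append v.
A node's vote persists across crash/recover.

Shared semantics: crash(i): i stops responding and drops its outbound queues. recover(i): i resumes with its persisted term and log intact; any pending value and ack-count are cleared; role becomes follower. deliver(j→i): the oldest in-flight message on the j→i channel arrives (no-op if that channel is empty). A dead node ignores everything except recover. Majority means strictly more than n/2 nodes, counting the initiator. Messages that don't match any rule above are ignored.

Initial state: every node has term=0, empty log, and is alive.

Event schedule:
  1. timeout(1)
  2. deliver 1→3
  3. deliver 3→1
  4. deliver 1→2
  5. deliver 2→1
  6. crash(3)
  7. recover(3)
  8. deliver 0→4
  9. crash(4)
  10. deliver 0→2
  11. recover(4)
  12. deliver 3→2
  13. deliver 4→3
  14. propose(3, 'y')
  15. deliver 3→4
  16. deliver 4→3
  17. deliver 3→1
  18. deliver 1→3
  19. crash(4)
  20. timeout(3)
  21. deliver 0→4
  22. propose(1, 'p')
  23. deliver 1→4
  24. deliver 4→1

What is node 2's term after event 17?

1

after 1 — timeout(1): n1:cand/t1/[-]
after 2 — deliver 1→3: n3:foll/t1/[-]
after 3 — deliver 3→1: ·
after 4 — deliver 1→2: n2:foll/t1/[-]
after 5 — deliver 2→1: n1:lead/t1/[-]
after 6 — crash(3): n3:✗foll/t1/[-]
after 7 — recover(3): n3:foll/t1/[-]
after 8 — deliver 0→4: ·
after 9 — crash(4): n4:✗foll/t0/[-]
after 10 — deliver 0→2: ·
after 11 — recover(4): n4:foll/t0/[-]
after 12 — deliver 3→2: ·
after 13 — deliver 4→3: ·
after 14 — propose(3,'y'): ·
after 15 — deliver 3→4: ·
after 16 — deliver 4→3: ·
after 17 — deliver 3→1: ·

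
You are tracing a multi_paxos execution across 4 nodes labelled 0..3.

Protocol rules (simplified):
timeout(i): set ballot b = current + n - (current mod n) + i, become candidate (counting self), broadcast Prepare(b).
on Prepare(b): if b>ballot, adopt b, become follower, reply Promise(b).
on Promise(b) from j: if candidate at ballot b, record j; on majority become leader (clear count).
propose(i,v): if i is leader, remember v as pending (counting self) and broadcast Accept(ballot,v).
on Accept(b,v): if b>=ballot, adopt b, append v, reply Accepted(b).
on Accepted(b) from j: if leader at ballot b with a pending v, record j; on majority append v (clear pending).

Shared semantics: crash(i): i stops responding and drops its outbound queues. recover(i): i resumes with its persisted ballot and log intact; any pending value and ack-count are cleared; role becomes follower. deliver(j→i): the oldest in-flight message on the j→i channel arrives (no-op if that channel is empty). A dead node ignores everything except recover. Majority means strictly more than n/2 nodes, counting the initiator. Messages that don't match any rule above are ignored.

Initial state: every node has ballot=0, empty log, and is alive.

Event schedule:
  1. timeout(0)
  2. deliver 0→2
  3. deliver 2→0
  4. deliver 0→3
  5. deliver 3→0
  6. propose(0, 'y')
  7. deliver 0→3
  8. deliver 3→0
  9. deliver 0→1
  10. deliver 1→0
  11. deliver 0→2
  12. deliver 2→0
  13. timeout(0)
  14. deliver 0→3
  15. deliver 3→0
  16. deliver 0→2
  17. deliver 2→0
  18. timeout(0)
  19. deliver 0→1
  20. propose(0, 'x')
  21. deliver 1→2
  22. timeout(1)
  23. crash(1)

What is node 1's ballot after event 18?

e1 timeout(0): 0[cand,b=4,-]
e2 deliver 0→2: 2[foll,b=4,-]
e3 deliver 2→0: ·
e4 deliver 0→3: 3[foll,b=4,-]
e5 deliver 3→0: 0[lead,b=4,-]
e6 propose(0,'y'): ·
e7 deliver 0→3: 3[foll,b=4,y]
e8 deliver 3→0: ·
e9 deliver 0→1: 1[foll,b=4,-]
e10 deliver 1→0: ·
e11 deliver 0→2: 2[foll,b=4,y]
e12 deliver 2→0: 0[lead,b=4,y]
e13 timeout(0): 0[cand,b=8,y]
e14 deliver 0→3: 3[foll,b=8,y]
e15 deliver 3→0: ·
e16 deliver 0→2: 2[foll,b=8,y]
e17 deliver 2→0: 0[lead,b=8,y]
e18 timeout(0): 0[cand,b=12,y]

4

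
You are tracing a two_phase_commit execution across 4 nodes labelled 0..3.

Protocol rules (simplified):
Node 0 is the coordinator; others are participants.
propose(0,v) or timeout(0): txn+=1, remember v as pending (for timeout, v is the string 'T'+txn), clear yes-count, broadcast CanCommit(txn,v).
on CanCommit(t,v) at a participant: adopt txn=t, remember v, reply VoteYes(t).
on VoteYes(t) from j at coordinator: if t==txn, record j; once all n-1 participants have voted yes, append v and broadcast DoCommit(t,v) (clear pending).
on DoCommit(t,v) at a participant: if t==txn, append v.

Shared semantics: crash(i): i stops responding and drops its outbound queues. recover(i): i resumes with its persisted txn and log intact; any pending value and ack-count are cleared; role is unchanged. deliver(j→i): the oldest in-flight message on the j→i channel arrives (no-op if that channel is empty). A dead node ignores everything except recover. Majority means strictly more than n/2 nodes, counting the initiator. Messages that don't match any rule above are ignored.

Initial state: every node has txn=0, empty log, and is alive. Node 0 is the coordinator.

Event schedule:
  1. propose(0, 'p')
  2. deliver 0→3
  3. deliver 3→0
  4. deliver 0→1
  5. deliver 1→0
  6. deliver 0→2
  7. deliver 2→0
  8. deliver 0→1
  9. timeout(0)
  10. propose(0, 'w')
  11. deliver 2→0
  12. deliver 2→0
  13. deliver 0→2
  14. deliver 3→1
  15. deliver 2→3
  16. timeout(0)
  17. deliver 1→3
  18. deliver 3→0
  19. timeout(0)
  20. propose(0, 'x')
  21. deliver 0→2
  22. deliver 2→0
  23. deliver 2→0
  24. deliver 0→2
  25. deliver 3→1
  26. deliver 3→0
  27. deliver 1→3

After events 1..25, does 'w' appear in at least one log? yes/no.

no

step 1 propose(0,'p'): 0={coor,t=1,log=-}
step 2 deliver 0→3: 3={part,t=1,log=-}
step 3 deliver 3→0: —
step 4 deliver 0→1: 1={part,t=1,log=-}
step 5 deliver 1→0: —
step 6 deliver 0→2: 2={part,t=1,log=-}
step 7 deliver 2→0: 0={coor,t=1,log=p}
step 8 deliver 0→1: 1={part,t=1,log=p}
step 9 timeout(0): 0={coor,t=2,log=p}
step 10 propose(0,'w'): 0={coor,t=3,log=p}
step 11 deliver 2→0: —
step 12 deliver 2→0: —
step 13 deliver 0→2: 2={part,t=1,log=p}
step 14 deliver 3→1: —
step 15 deliver 2→3: —
step 16 timeout(0): 0={coor,t=4,log=p}
step 17 deliver 1→3: —
step 18 deliver 3→0: —
step 19 timeout(0): 0={coor,t=5,log=p}
step 20 propose(0,'x'): 0={coor,t=6,log=p}
step 21 deliver 0→2: 2={part,t=2,log=p}
step 22 deliver 2→0: —
step 23 deliver 2→0: —
step 24 deliver 0→2: 2={part,t=3,log=p}
step 25 deliver 3→1: —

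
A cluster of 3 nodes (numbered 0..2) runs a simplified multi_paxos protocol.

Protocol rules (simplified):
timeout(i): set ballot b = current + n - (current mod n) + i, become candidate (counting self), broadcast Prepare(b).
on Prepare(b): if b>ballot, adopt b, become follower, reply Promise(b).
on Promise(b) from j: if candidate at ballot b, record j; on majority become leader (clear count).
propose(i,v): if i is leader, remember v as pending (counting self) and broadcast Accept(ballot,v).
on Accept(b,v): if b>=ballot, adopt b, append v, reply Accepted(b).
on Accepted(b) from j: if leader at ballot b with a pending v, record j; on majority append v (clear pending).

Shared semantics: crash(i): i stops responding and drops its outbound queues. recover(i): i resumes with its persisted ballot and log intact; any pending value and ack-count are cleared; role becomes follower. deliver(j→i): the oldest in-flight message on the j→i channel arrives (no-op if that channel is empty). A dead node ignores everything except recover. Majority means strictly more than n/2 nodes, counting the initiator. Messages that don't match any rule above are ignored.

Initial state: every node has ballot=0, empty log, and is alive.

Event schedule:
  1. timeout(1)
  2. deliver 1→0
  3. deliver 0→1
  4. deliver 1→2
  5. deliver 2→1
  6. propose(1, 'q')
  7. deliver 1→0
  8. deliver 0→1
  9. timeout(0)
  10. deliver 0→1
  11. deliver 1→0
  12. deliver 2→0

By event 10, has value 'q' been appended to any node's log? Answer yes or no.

yes

[1] timeout(1) → N1(cand b4 [-])
[2] deliver 1→0 → N0(foll b4 [-])
[3] deliver 0→1 → N1(lead b4 [-])
[4] deliver 1→2 → N2(foll b4 [-])
[5] deliver 2→1 → ∅
[6] propose(1,'q') → ∅
[7] deliver 1→0 → N0(foll b4 [q])
[8] deliver 0→1 → N1(lead b4 [q])
[9] timeout(0) → N0(cand b6 [q])
[10] deliver 0→1 → N1(foll b6 [q])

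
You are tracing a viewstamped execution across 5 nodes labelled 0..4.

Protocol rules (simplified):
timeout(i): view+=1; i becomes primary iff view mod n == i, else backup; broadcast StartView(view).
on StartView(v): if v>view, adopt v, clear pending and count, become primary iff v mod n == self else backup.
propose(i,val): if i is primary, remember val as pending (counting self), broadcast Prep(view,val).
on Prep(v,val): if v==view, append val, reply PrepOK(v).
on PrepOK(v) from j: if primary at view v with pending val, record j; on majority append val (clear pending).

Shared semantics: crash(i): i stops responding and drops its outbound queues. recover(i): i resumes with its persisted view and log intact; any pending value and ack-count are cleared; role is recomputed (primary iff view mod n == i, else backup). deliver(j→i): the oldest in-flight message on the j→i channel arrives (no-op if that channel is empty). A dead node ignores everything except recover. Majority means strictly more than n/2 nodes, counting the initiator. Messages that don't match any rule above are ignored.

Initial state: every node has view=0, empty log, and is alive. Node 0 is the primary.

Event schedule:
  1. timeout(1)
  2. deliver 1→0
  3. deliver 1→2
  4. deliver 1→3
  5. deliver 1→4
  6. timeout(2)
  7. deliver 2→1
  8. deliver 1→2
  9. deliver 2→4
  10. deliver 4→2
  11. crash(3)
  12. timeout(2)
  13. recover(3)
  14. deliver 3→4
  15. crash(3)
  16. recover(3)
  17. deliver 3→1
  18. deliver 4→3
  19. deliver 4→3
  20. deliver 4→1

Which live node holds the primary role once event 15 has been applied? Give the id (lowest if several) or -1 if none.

-1

e1 timeout(1): 1[prim,v=1,-]
e2 deliver 1→0: 0[back,v=1,-]
e3 deliver 1→2: 2[back,v=1,-]
e4 deliver 1→3: 3[back,v=1,-]
e5 deliver 1→4: 4[back,v=1,-]
e6 timeout(2): 2[prim,v=2,-]
e7 deliver 2→1: 1[back,v=2,-]
e8 deliver 1→2: ·
e9 deliver 2→4: 4[back,v=2,-]
e10 deliver 4→2: ·
e11 crash(3): 3[✗back,v=1,-]
e12 timeout(2): 2[back,v=3,-]
e13 recover(3): 3[back,v=1,-]
e14 deliver 3→4: ·
e15 crash(3): 3[✗back,v=1,-]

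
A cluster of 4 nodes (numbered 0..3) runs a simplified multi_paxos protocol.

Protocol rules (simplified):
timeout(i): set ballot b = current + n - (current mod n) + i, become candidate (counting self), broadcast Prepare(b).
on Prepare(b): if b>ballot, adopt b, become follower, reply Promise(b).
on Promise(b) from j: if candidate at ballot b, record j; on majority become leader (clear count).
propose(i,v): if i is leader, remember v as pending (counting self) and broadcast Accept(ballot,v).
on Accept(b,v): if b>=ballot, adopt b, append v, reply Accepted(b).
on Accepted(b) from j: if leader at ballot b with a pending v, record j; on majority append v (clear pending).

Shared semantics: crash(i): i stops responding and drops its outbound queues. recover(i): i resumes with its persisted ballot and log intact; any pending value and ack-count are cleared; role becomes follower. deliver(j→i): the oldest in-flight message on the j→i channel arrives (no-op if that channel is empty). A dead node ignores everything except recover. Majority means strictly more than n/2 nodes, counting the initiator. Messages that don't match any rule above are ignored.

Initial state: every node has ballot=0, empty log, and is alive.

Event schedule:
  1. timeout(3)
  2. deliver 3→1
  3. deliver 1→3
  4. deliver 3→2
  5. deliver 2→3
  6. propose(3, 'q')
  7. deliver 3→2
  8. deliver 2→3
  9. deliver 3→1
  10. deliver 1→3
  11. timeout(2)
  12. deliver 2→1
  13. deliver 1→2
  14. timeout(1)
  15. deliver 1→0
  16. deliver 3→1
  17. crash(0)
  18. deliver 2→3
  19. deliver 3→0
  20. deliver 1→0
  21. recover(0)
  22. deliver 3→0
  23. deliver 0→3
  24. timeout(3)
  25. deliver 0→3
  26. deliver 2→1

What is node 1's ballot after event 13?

10

after 1 — timeout(3): n3:cand/b7/[-]
after 2 — deliver 3→1: n1:foll/b7/[-]
after 3 — deliver 1→3: ·
after 4 — deliver 3→2: n2:foll/b7/[-]
after 5 — deliver 2→3: n3:lead/b7/[-]
after 6 — propose(3,'q'): ·
after 7 — deliver 3→2: n2:foll/b7/[q]
after 8 — deliver 2→3: ·
after 9 — deliver 3→1: n1:foll/b7/[q]
after 10 — deliver 1→3: n3:lead/b7/[q]
after 11 — timeout(2): n2:cand/b10/[q]
after 12 — deliver 2→1: n1:foll/b10/[q]
after 13 — deliver 1→2: ·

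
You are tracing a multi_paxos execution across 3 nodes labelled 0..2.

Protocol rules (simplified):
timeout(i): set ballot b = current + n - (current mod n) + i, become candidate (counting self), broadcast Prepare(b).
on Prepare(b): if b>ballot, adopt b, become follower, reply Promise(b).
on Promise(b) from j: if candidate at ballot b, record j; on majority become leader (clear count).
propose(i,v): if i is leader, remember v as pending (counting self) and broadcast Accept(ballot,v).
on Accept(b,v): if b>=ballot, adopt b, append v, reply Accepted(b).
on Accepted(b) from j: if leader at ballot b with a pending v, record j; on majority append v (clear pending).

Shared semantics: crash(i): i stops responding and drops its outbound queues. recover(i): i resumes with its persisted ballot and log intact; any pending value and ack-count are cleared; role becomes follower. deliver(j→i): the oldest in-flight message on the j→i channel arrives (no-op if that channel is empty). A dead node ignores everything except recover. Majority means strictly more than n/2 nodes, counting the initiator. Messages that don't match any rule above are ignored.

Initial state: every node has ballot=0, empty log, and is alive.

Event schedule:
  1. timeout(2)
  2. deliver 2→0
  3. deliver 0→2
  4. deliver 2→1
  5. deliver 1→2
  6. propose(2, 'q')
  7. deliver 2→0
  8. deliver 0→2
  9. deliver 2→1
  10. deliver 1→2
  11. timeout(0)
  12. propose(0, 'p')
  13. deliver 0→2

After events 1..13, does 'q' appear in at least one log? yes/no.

1. timeout(2):  <2:cand b5 ->
2. deliver 2→0:  <0:foll b5 ->
3. deliver 0→2:  <2:lead b5 ->
4. deliver 2→1:  <1:foll b5 ->
5. deliver 1→2:  nop
6. propose(2,'q'):  nop
7. deliver 2→0:  <0:foll b5 q>
8. deliver 0→2:  <2:lead b5 q>
9. deliver 2→1:  <1:foll b5 q>
10. deliver 1→2:  nop
11. timeout(0):  <0:cand b6 q>
12. propose(0,'p'):  nop
13. deliver 0→2:  <2:foll b6 q>

yes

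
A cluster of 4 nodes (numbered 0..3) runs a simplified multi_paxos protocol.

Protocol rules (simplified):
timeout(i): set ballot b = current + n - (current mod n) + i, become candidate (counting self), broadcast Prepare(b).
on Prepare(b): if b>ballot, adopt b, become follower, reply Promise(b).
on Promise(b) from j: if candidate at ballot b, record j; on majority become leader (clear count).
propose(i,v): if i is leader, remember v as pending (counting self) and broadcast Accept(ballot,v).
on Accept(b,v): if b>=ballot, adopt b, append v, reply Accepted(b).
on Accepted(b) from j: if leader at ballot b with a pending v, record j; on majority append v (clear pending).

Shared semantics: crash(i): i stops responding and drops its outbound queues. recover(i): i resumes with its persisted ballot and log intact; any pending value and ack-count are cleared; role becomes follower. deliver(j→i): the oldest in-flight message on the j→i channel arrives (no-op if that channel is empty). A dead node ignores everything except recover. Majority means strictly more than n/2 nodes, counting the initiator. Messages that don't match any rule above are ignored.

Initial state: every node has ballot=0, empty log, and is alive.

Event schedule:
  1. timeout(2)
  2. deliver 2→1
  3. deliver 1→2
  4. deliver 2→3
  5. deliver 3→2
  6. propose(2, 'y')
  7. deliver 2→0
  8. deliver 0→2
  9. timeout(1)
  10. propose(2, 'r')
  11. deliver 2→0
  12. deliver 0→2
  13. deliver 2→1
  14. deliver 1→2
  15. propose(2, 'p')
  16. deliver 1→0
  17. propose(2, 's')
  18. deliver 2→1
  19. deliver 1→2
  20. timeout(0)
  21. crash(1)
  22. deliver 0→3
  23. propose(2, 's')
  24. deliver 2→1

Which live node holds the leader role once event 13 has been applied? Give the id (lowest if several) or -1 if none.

e1 timeout(2): 2[cand,b=6,-]
e2 deliver 2→1: 1[foll,b=6,-]
e3 deliver 1→2: ·
e4 deliver 2→3: 3[foll,b=6,-]
e5 deliver 3→2: 2[lead,b=6,-]
e6 propose(2,'y'): ·
e7 deliver 2→0: 0[foll,b=6,-]
e8 deliver 0→2: ·
e9 timeout(1): 1[cand,b=9,-]
e10 propose(2,'r'): ·
e11 deliver 2→0: 0[foll,b=6,y]
e12 deliver 0→2: ·
e13 deliver 2→1: ·

2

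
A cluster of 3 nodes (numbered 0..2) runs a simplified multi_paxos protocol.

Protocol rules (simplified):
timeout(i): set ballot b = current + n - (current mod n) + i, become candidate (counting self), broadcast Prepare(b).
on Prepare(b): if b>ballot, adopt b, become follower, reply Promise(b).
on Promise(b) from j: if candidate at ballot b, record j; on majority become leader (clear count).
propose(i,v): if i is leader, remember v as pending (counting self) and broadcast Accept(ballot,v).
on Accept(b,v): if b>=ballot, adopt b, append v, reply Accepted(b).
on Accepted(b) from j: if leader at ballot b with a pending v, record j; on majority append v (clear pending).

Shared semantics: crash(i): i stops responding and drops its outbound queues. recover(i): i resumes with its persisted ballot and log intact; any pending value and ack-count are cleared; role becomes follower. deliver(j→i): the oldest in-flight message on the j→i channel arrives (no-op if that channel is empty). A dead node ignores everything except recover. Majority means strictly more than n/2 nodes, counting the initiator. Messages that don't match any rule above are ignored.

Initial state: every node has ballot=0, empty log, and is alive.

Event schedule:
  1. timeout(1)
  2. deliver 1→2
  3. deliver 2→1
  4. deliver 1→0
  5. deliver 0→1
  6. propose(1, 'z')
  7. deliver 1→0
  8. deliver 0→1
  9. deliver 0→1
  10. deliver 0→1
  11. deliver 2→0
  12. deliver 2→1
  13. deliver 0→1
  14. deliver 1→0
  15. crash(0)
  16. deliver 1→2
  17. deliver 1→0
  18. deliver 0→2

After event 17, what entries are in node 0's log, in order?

[1] timeout(1) → N1(cand b4 [-])
[2] deliver 1→2 → N2(foll b4 [-])
[3] deliver 2→1 → N1(lead b4 [-])
[4] deliver 1→0 → N0(foll b4 [-])
[5] deliver 0→1 → ∅
[6] propose(1,'z') → ∅
[7] deliver 1→0 → N0(foll b4 [z])
[8] deliver 0→1 → N1(lead b4 [z])
[9] deliver 0→1 → ∅
[10] deliver 0→1 → ∅
[11] deliver 2→0 → ∅
[12] deliver 2→1 → ∅
[13] deliver 0→1 → ∅
[14] deliver 1→0 → ∅
[15] crash(0) → N0(✗foll b4 [z])
[16] deliver 1→2 → N2(foll b4 [z])
[17] deliver 1→0 → ∅

z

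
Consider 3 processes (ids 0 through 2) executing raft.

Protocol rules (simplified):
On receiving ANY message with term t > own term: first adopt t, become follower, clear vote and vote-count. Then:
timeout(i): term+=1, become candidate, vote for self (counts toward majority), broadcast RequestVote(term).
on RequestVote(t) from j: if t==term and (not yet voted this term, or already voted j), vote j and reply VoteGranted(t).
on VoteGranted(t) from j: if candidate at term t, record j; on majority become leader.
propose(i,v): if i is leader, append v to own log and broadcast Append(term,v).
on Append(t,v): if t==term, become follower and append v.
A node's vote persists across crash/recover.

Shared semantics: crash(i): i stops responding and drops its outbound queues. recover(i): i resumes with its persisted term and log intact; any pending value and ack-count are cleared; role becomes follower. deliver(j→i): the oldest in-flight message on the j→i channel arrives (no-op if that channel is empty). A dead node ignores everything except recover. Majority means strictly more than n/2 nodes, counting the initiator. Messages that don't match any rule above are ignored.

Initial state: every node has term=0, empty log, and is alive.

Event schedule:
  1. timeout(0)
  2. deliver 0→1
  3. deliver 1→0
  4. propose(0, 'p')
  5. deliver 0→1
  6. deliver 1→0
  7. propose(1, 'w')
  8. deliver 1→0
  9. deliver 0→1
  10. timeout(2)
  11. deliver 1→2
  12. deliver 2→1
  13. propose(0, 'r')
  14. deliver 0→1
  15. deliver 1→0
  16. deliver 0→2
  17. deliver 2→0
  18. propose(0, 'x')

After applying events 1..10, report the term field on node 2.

e1 timeout(0): 0[cand,t=1,-]
e2 deliver 0→1: 1[foll,t=1,-]
e3 deliver 1→0: 0[lead,t=1,-]
e4 propose(0,'p'): 0[lead,t=1,p]
e5 deliver 0→1: 1[foll,t=1,p]
e6 deliver 1→0: ·
e7 propose(1,'w'): ·
e8 deliver 1→0: ·
e9 deliver 0→1: ·
e10 timeout(2): 2[cand,t=1,-]

1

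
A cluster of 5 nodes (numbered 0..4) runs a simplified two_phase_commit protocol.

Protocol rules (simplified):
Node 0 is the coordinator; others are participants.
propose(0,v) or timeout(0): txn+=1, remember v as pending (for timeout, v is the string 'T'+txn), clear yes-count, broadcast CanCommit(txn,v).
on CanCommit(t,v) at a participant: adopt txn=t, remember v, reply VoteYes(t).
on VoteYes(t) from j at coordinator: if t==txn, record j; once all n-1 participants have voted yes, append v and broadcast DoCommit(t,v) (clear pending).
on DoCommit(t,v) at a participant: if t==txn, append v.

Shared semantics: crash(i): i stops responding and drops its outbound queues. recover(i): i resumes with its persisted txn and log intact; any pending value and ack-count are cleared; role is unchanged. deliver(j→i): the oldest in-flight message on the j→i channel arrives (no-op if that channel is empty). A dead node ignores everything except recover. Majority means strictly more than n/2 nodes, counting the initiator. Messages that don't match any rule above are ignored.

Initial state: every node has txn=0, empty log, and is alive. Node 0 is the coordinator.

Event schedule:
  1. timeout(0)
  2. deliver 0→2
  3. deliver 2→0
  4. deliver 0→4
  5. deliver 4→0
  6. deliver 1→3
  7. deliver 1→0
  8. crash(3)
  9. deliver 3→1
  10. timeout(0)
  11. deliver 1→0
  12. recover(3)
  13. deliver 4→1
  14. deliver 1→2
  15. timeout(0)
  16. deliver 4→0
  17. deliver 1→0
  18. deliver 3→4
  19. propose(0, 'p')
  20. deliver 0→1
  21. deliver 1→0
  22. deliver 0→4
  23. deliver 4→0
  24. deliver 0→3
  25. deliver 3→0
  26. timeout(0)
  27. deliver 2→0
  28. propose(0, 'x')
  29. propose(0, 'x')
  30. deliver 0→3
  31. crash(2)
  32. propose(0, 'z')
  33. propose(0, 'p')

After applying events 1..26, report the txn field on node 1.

1

1. timeout(0):  <0:coor t1 ->
2. deliver 0→2:  <2:part t1 ->
3. deliver 2→0:  nop
4. deliver 0→4:  <4:part t1 ->
5. deliver 4→0:  nop
6. deliver 1→3:  nop
7. deliver 1→0:  nop
8. crash(3):  <3:✗part t0 ->
9. deliver 3→1:  nop
10. timeout(0):  <0:coor t2 ->
11. deliver 1→0:  nop
12. recover(3):  <3:part t0 ->
13. deliver 4→1:  nop
14. deliver 1→2:  nop
15. timeout(0):  <0:coor t3 ->
16. deliver 4→0:  nop
17. deliver 1→0:  nop
18. deliver 3→4:  nop
19. propose(0,'p'):  <0:coor t4 ->
20. deliver 0→1:  <1:part t1 ->
21. deliver 1→0:  nop
22. deliver 0→4:  <4:part t2 ->
23. deliver 4→0:  nop
24. deliver 0→3:  <3:part t1 ->
25. deliver 3→0:  nop
26. timeout(0):  <0:coor t5 ->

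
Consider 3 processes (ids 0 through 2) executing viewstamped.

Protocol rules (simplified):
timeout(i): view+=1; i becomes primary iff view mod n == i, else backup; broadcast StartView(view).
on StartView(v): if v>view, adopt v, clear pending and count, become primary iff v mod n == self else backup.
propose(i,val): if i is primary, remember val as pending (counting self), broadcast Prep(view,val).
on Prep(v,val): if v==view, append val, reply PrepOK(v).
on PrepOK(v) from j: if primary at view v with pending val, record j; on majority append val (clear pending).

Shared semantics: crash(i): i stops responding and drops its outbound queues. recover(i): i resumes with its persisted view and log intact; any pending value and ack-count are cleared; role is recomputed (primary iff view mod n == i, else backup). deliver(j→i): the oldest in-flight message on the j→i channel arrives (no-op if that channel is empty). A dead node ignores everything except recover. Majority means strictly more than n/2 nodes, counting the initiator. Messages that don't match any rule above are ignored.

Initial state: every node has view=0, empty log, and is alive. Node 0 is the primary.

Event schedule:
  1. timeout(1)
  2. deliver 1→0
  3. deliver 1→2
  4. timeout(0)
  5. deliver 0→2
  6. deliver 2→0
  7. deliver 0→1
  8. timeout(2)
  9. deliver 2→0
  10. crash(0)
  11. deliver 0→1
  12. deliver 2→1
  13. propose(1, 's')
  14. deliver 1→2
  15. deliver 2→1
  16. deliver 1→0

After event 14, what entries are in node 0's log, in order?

1. timeout(1):  <1:prim v1 ->
2. deliver 1→0:  <0:back v1 ->
3. deliver 1→2:  <2:back v1 ->
4. timeout(0):  <0:back v2 ->
5. deliver 0→2:  <2:prim v2 ->
6. deliver 2→0:  nop
7. deliver 0→1:  <1:back v2 ->
8. timeout(2):  <2:back v3 ->
9. deliver 2→0:  <0:prim v3 ->
10. crash(0):  <0:✗prim v3 ->
11. deliver 0→1:  nop
12. deliver 2→1:  <1:back v3 ->
13. propose(1,'s'):  nop
14. deliver 1→2:  nop

empty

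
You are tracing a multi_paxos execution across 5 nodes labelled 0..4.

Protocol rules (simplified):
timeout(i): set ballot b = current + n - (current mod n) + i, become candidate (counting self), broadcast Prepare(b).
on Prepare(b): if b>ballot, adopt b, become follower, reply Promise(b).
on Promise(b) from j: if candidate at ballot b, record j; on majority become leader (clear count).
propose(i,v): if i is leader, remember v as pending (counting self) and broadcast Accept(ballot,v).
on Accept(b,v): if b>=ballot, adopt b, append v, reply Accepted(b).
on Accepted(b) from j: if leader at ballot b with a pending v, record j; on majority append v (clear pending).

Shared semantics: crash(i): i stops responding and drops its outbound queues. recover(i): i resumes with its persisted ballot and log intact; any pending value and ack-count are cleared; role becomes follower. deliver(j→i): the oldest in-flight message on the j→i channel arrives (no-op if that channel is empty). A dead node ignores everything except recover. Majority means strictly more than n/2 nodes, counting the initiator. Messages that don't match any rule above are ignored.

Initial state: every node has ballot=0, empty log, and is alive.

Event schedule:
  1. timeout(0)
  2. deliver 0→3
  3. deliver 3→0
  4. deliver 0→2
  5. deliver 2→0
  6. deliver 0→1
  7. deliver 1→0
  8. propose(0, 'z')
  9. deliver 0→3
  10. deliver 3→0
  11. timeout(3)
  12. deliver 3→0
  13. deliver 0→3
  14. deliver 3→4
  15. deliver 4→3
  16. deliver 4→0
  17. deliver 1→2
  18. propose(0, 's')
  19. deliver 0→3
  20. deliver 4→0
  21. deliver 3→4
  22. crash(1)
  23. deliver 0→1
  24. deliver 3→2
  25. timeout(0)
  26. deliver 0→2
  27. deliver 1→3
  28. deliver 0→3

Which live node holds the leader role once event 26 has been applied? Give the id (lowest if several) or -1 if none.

3

step 1 timeout(0): 0={cand,b=5,log=-}
step 2 deliver 0→3: 3={foll,b=5,log=-}
step 3 deliver 3→0: —
step 4 deliver 0→2: 2={foll,b=5,log=-}
step 5 deliver 2→0: 0={lead,b=5,log=-}
step 6 deliver 0→1: 1={foll,b=5,log=-}
step 7 deliver 1→0: —
step 8 propose(0,'z'): —
step 9 deliver 0→3: 3={foll,b=5,log=z}
step 10 deliver 3→0: —
step 11 timeout(3): 3={cand,b=13,log=z}
step 12 deliver 3→0: 0={foll,b=13,log=-}
step 13 deliver 0→3: —
step 14 deliver 3→4: 4={foll,b=13,log=-}
step 15 deliver 4→3: 3={lead,b=13,log=z}
step 16 deliver 4→0: —
step 17 deliver 1→2: —
step 18 propose(0,'s'): —
step 19 deliver 0→3: —
step 20 deliver 4→0: —
step 21 deliver 3→4: —
step 22 crash(1): 1={✗foll,b=5,log=-}
step 23 deliver 0→1: —
step 24 deliver 3→2: 2={foll,b=13,log=-}
step 25 timeout(0): 0={cand,b=15,log=-}
step 26 deliver 0→2: —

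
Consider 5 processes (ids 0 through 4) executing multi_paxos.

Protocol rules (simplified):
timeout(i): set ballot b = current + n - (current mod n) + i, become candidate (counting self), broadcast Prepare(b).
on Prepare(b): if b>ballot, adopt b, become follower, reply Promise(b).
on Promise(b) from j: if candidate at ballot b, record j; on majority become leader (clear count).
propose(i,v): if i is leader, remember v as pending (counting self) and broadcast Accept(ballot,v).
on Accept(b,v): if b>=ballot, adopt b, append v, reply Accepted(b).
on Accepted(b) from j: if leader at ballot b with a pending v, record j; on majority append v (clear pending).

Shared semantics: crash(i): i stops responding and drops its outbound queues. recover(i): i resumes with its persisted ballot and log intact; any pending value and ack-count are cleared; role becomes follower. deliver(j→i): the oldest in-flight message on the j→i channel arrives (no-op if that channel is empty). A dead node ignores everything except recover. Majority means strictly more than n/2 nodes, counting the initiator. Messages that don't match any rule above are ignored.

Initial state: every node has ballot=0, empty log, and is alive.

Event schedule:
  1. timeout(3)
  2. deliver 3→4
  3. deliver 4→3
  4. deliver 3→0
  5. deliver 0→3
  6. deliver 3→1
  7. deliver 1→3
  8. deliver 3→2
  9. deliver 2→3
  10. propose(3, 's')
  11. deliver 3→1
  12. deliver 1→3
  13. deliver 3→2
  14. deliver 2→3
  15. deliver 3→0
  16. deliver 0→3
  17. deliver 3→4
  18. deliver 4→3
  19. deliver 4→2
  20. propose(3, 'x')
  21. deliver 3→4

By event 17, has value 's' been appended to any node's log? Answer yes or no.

e1 timeout(3): 3[cand,b=8,-]
e2 deliver 3→4: 4[foll,b=8,-]
e3 deliver 4→3: ·
e4 deliver 3→0: 0[foll,b=8,-]
e5 deliver 0→3: 3[lead,b=8,-]
e6 deliver 3→1: 1[foll,b=8,-]
e7 deliver 1→3: ·
e8 deliver 3→2: 2[foll,b=8,-]
e9 deliver 2→3: ·
e10 propose(3,'s'): ·
e11 deliver 3→1: 1[foll,b=8,s]
e12 deliver 1→3: ·
e13 deliver 3→2: 2[foll,b=8,s]
e14 deliver 2→3: 3[lead,b=8,s]
e15 deliver 3→0: 0[foll,b=8,s]
e16 deliver 0→3: ·
e17 deliver 3→4: 4[foll,b=8,s]

yes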